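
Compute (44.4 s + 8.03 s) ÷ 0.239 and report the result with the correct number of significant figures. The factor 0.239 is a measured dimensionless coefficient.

219 s

44.4 s + 8.03 s = 52.43 s; the sum is limited to 1 decimal place (3 s.f.).
Carrying full precision, 52.43 ÷ 0.239 = 219.372384937… s; 0.239 has 3 s.f., so the result keeps min(3, 3) = 3 s.f.
Rounded to 3 significant figures: 219 s.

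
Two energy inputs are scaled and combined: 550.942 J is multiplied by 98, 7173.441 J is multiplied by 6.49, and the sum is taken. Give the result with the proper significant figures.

1.01 × 10^5 J

550.942 × 98 = 53992.316 → 5.4 × 10^4 J (2 s.f., last digit at the 10^3 place).
7173.441 × 6.49 = 46555.63209 → 4.66 × 10^4 J (3 s.f., last digit at the 10^2 place).
Sum: 100547.94809 J; keep the coarser place, 10^3.
Result: 1.01 × 10^5 J.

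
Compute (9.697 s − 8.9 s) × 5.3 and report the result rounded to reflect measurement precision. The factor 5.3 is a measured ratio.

4 s

9.697 s − 8.9 s = 0.797 s; the difference is limited to 1 decimal place (1 s.f.).
Carrying full precision, 0.797 × 5.3 = 4.2241 s; 5.3 has 2 s.f., so the result keeps min(1, 2) = 1 s.f.
Rounded to 1 significant figure: 4 s.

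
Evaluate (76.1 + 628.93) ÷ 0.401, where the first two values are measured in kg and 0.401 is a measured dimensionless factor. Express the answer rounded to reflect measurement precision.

76.1 kg + 628.93 kg = 705.03 kg; the sum is limited to 1 decimal place (4 s.f.).
Carrying full precision, 705.03 ÷ 0.401 = 1758.17955112… kg; 0.401 has 3 s.f., so the result keeps min(4, 3) = 3 s.f.
Rounded to 3 significant figures: 1.76 × 10³ kg.

1.76 × 10³ kg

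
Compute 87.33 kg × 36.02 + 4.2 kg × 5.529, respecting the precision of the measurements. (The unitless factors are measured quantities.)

87.33 × 36.02 = 3145.6266 → 3146 kg (4 s.f., last digit at the 10^0 place).
4.2 × 5.529 = 23.2218 → 23 kg (2 s.f., last digit at the 10^0 place).
Sum: 3168.8484 kg; keep the coarser place, 10^0.
Result: 3169 kg.

3169 kg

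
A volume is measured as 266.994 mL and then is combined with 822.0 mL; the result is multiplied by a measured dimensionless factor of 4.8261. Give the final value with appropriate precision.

5255.6 mL

266.994 mL + 822.0 mL = 1088.994 mL; the sum is limited to 1 decimal place (5 s.f.).
Carrying full precision, 1088.994 × 4.8261 = 5255.5939434 mL; 4.8261 has 5 s.f., so the result keeps min(5, 5) = 5 s.f.
Rounded to 5 significant figures: 5255.6 mL.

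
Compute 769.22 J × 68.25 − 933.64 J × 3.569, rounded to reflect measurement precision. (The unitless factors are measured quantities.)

4.917 × 10⁴ J

769.22 × 68.25 = 52499.265 → 5.250 × 10⁴ J (4 s.f., last digit at the 10^1 place).
933.64 × 3.569 = 3332.16116 → 3332 J (4 s.f., last digit at the 10^0 place).
Difference: 49167.10384 J; keep the coarser place, 10^1.
Result: 4.917 × 10⁴ J.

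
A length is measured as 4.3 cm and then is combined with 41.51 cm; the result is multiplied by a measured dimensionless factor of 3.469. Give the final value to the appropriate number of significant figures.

159 cm

4.3 cm + 41.51 cm = 45.81 cm; the sum is limited to 1 decimal place (3 s.f.).
Carrying full precision, 45.81 × 3.469 = 158.91489 cm; 3.469 has 4 s.f., so the result keeps min(3, 4) = 3 s.f.
Rounded to 3 significant figures: 159 cm.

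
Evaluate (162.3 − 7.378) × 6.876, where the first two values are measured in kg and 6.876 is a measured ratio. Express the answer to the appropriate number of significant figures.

162.3 kg − 7.378 kg = 154.922 kg; the difference is limited to 1 decimal place (4 s.f.).
Carrying full precision, 154.922 × 6.876 = 1065.243672 kg; 6.876 has 4 s.f., so the result keeps min(4, 4) = 4 s.f.
Rounded to 4 significant figures: 1065 kg.

1065 kg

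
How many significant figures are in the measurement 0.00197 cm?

3

0.00197: leading zeros are not significant.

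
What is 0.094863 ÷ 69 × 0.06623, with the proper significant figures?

0.094863 ÷ 69 × 0.06623 = 0.0000910547317391…
Multiplication/division keeps the fewest significant figures: 0.094863 → 5 s.f., 69 → 2 s.f., 0.06623 → 4 s.f.; limit is 2.
Rounded to 2 significant figures: 9.1 × 10^-5.

9.1 × 10^-5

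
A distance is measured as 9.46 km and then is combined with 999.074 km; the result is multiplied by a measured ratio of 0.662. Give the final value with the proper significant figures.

668 km

9.46 km + 999.074 km = 1008.534 km; the sum is limited to 2 decimal places (6 s.f.).
Carrying full precision, 1008.534 × 0.662 = 667.649508 km; 0.662 has 3 s.f., so the result keeps min(6, 3) = 3 s.f.
Rounded to 3 significant figures: 668 km.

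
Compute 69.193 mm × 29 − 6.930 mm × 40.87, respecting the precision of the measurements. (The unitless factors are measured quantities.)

1.7 × 10^3 mm

69.193 × 29 = 2006.597 → 2.0 × 10^3 mm (2 s.f., last digit at the 10^2 place).
6.930 × 40.87 = 283.2291 → 283.2 mm (4 s.f., last digit at the 10^-1 place).
Difference: 1723.3679 mm; keep the coarser place, 10^2.
Result: 1.7 × 10^3 mm.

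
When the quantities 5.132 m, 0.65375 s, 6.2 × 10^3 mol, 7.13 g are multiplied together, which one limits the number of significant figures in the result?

5.132 m → 4 s.f.; 0.65375 s → 5 s.f.; 6.2 × 10^3 mol → 2 s.f.; 7.13 g → 3 s.f.
The fewest is 2 significant figures, from 6.2 × 10^3 mol.

6.2 × 10^3 mol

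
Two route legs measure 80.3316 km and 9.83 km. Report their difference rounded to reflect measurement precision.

70.50 km

80.3316 km − 9.83 km = 70.5016 km.
Addition/subtraction keeps the fewest decimal places: 80.3316 → 4 decimal places, 9.83 → 2 decimal places; limit is 2.
Rounded to 2 decimal places: 70.50 km.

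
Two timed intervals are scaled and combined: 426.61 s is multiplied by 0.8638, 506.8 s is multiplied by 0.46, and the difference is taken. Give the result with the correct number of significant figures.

426.61 × 0.8638 = 368.505718 → 368.5 s (4 s.f., last digit at the 10^-1 place).
506.8 × 0.46 = 233.128 → 2.3 × 10^2 s (2 s.f., last digit at the 10^1 place).
Difference: 135.377718 s; keep the coarser place, 10^1.
Result: 1.4 × 10^2 s.

1.4 × 10^2 s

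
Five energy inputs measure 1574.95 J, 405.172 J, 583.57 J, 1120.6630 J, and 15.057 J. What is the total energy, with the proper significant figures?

1574.95 J + 405.172 J + 583.57 J + 1120.6630 J + 15.057 J = 3699.4120 J.
Addition/subtraction keeps the fewest decimal places: 1574.95 → 2 decimal places, 405.172 → 3 decimal places, 583.57 → 2 decimal places, 1120.6630 → 4 decimal places, 15.057 → 3 decimal places; limit is 2.
Rounded to 2 decimal places: 3699.41 J.

3699.41 J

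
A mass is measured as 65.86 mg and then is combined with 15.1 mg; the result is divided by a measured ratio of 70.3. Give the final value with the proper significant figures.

1.15 mg

65.86 mg + 15.1 mg = 80.96 mg; the sum is limited to 1 decimal place (3 s.f.).
Carrying full precision, 80.96 ÷ 70.3 = 1.15163584637… mg; 70.3 has 3 s.f., so the result keeps min(3, 3) = 3 s.f.
Rounded to 3 significant figures: 1.15 mg.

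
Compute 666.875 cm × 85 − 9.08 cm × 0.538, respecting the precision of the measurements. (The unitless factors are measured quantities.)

5.7 × 10^4 cm

666.875 × 85 = 56684.375 → 5.7 × 10^4 cm (2 s.f., last digit at the 10^3 place).
9.08 × 0.538 = 4.88504 → 4.89 cm (3 s.f., last digit at the 10^-2 place).
Difference: 56679.48996 cm; keep the coarser place, 10^3.
Result: 5.7 × 10^4 cm.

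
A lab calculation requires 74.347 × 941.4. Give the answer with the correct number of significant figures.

6.999 × 10⁴

74.347 × 941.4 = 69990.2658
Multiplication/division keeps the fewest significant figures: 74.347 → 5 s.f., 941.4 → 4 s.f.; limit is 4.
Rounded to 4 significant figures: 6.999 × 10⁴.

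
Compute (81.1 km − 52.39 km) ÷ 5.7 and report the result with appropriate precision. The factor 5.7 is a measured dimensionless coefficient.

81.1 km − 52.39 km = 28.71 km; the difference is limited to 1 decimal place (3 s.f.).
Carrying full precision, 28.71 ÷ 5.7 = 5.03684210526… km; 5.7 has 2 s.f., so the result keeps min(3, 2) = 2 s.f.
Rounded to 2 significant figures: 5.0 km.

5.0 km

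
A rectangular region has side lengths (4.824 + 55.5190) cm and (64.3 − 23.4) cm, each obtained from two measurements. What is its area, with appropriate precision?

2.47 × 10³ cm²

4.824 + 55.5190 = 60.3430, limited to 3 d.p. → 5 s.f.; 64.3 − 23.4 = 40.9, limited to 1 d.p. → 3 s.f.
Carrying full precision, 60.3430 × 40.9 = 2468.0287; keep min(5, 3) = 3 s.f.
Rounded to 3 significant figures: 2.47 × 10³ cm².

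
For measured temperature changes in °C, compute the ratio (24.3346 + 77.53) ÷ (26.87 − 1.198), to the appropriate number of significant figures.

3.968

24.3346 + 77.53 = 101.8646, limited to 2 d.p. → 5 s.f.; 26.87 − 1.198 = 25.672, limited to 2 d.p. → 4 s.f.
Carrying full precision, 101.8646 ÷ 25.672 = 3.96792614522…; keep min(5, 4) = 4 s.f.
Rounded to 4 significant figures: 3.968.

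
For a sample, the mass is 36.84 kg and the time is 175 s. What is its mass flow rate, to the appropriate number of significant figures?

0.211 kg/s

mass flow rate = 36.84 kg ÷ 175 s = 0.210514285714… kg/s.
36.84 has 4 significant figures; 175 has 3.
Division/multiplication keeps the fewest: 3 significant figures.
Rounded: 0.211 kg/s.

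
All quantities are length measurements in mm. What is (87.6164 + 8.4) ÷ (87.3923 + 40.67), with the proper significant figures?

87.6164 + 8.4 = 96.0164, limited to 1 d.p. → 3 s.f.; 87.3923 + 40.67 = 128.0623, limited to 2 d.p. → 5 s.f.
Carrying full precision, 96.0164 ÷ 128.0623 = 0.749763201192…; keep min(3, 5) = 3 s.f.
Rounded to 3 significant figures: 7.50 × 10^-1.

7.50 × 10^-1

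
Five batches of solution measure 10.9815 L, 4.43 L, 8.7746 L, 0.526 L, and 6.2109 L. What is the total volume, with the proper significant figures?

10.9815 L + 4.43 L + 8.7746 L + 0.526 L + 6.2109 L = 30.9230 L.
Addition/subtraction keeps the fewest decimal places: 10.9815 → 4 decimal places, 4.43 → 2 decimal places, 8.7746 → 4 decimal places, 0.526 → 3 decimal places, 6.2109 → 4 decimal places; limit is 2.
Rounded to 2 decimal places: 30.92 L.

30.92 L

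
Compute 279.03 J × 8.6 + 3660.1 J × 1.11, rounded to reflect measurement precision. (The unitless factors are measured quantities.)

279.03 × 8.6 = 2399.658 → 2.4 × 10³ J (2 s.f., last digit at the 10^2 place).
3660.1 × 1.11 = 4062.711 → 4.06 × 10³ J (3 s.f., last digit at the 10^1 place).
Sum: 6462.369 J; keep the coarser place, 10^2.
Result: 6.5 × 10³ J.

6.5 × 10³ J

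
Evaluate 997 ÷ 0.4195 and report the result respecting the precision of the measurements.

2.38 × 10^3

997 ÷ 0.4195 = 2376.63885578…
Multiplication/division keeps the fewest significant figures: 997 → 3 s.f., 0.4195 → 4 s.f.; limit is 3.
Rounded to 3 significant figures: 2.38 × 10^3.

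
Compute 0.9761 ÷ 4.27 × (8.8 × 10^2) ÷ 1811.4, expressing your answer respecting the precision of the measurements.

0.9761 ÷ 4.27 × (8.8 × 10^2) ÷ 1811.4 = 0.111054138259…
Multiplication/division keeps the fewest significant figures: 0.9761 → 4 s.f., 4.27 → 3 s.f., 8.8 × 10^2 → 2 s.f., 1811.4 → 5 s.f.; limit is 2.
Rounded to 2 significant figures: 0.11.

0.11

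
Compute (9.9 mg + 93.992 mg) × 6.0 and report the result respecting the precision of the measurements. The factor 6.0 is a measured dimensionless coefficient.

9.9 mg + 93.992 mg = 103.892 mg; the sum is limited to 1 decimal place (4 s.f.).
Carrying full precision, 103.892 × 6.0 = 623.352 mg; 6.0 has 2 s.f., so the result keeps min(4, 2) = 2 s.f.
Rounded to 2 significant figures: 6.2 × 10² mg.

6.2 × 10² mg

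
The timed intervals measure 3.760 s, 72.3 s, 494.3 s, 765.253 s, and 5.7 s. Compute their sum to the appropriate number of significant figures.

1341.3 s

3.760 s + 72.3 s + 494.3 s + 765.253 s + 5.7 s = 1341.313 s.
Addition/subtraction keeps the fewest decimal places: 3.760 → 3 decimal places, 72.3 → 1 decimal place, 494.3 → 1 decimal place, 765.253 → 3 decimal places, 5.7 → 1 decimal place; limit is 1.
Rounded to 1 decimal place: 1341.3 s.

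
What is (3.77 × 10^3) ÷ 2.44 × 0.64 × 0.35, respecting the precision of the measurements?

3.5 × 10^2

(3.77 × 10^3) ÷ 2.44 × 0.64 × 0.35 = 346.098360656…
Multiplication/division keeps the fewest significant figures: 3.77 × 10^3 → 3 s.f., 2.44 → 3 s.f., 0.64 → 2 s.f., 0.35 → 2 s.f.; limit is 2.
Rounded to 2 significant figures: 3.5 × 10^2.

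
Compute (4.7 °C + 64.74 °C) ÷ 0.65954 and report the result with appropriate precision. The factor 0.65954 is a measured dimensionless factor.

4.7 °C + 64.74 °C = 69.44 °C; the sum is limited to 1 decimal place (3 s.f.).
Carrying full precision, 69.44 ÷ 0.65954 = 105.285502017… °C; 0.65954 has 5 s.f., so the result keeps min(3, 5) = 3 s.f.
Rounded to 3 significant figures: 105 °C.

105 °C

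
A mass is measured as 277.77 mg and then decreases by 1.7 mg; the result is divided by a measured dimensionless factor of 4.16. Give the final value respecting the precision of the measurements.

277.77 mg − 1.7 mg = 276.07 mg; the difference is limited to 1 decimal place (4 s.f.).
Carrying full precision, 276.07 ÷ 4.16 = 66.3629807692… mg; 4.16 has 3 s.f., so the result keeps min(4, 3) = 3 s.f.
Rounded to 3 significant figures: 66.4 mg.

66.4 mg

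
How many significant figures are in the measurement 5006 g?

5006: zeros between nonzero digits are significant.

4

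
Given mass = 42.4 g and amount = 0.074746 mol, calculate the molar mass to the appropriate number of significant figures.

567 g/mol

molar mass = 42.4 g ÷ 0.074746 mol = 567.25443502… g/mol.
42.4 has 3 significant figures; 0.074746 has 5.
Division/multiplication keeps the fewest: 3 significant figures.
Rounded: 567 g/mol.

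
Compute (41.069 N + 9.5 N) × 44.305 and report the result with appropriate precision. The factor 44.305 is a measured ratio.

41.069 N + 9.5 N = 50.569 N; the sum is limited to 1 decimal place (3 s.f.).
Carrying full precision, 50.569 × 44.305 = 2240.459545 N; 44.305 has 5 s.f., so the result keeps min(3, 5) = 3 s.f.
Rounded to 3 significant figures: 2.24 × 10³ N.

2.24 × 10³ N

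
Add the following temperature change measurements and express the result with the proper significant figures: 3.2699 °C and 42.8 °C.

3.2699 °C + 42.8 °C = 46.0699 °C.
Addition/subtraction keeps the fewest decimal places: 3.2699 → 4 decimal places, 42.8 → 1 decimal place; limit is 1.
Rounded to 1 decimal place: 46.1 °C.

46.1 °C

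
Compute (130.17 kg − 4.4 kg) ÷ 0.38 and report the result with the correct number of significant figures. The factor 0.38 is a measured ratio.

130.17 kg − 4.4 kg = 125.77 kg; the difference is limited to 1 decimal place (4 s.f.).
Carrying full precision, 125.77 ÷ 0.38 = 330.973684211… kg; 0.38 has 2 s.f., so the result keeps min(4, 2) = 2 s.f.
Rounded to 2 significant figures: 3.3 × 10² kg.

3.3 × 10² kg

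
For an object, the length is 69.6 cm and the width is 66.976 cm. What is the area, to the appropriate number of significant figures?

area = 69.6 cm × 66.976 cm = 4661.5296 cm².
69.6 has 3 significant figures; 66.976 has 5.
Division/multiplication keeps the fewest: 3 significant figures.
Rounded: 4.66 × 10³ cm².

4.66 × 10³ cm²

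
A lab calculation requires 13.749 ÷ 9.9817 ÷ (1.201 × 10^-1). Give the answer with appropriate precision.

11.47

13.749 ÷ 9.9817 ÷ (1.201 × 10^-1) = 11.4689482085…
Multiplication/division keeps the fewest significant figures: 13.749 → 5 s.f., 9.9817 → 5 s.f., 1.201 × 10^-1 → 4 s.f.; limit is 4.
Rounded to 4 significant figures: 11.47.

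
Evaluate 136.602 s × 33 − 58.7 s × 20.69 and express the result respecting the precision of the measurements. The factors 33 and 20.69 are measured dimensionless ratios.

136.602 × 33 = 4507.866 → 4.5 × 10³ s (2 s.f., last digit at the 10^2 place).
58.7 × 20.69 = 1214.503 → 1.21 × 10³ s (3 s.f., last digit at the 10^1 place).
Difference: 3293.363 s; keep the coarser place, 10^2.
Result: 3.3 × 10³ s.

3.3 × 10³ s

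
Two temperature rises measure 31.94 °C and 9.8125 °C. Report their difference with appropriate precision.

22.13 °C

31.94 °C − 9.8125 °C = 22.1275 °C.
Addition/subtraction keeps the fewest decimal places: 31.94 → 2 decimal places, 9.8125 → 4 decimal places; limit is 2.
Rounded to 2 decimal places: 22.13 °C.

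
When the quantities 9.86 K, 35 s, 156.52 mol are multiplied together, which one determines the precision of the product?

35 s

9.86 K → 3 s.f.; 35 s → 2 s.f.; 156.52 mol → 5 s.f.
The fewest is 2 significant figures, from 35 s.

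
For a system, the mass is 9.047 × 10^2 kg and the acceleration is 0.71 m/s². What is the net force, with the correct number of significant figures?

6.4 × 10^2 N

net force = 9.047 × 10^2 kg × 0.71 m/s² = 642.337 N.
9.047 × 10^2 has 4 significant figures; 0.71 has 2.
Division/multiplication keeps the fewest: 2 significant figures.
Rounded: 6.4 × 10^2 N.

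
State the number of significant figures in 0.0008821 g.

4

0.0008821: leading zeros are not significant.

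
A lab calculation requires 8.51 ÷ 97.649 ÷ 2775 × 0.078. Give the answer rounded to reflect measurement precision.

2.4 × 10^-6

8.51 ÷ 97.649 ÷ 2775 × 0.078 = 0.00000244958985755…
Multiplication/division keeps the fewest significant figures: 8.51 → 3 s.f., 97.649 → 5 s.f., 2775 → 4 s.f., 0.078 → 2 s.f.; limit is 2.
Rounded to 2 significant figures: 2.4 × 10^-6.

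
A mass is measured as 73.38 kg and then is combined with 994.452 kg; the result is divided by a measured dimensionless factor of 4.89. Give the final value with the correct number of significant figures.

218 kg

73.38 kg + 994.452 kg = 1067.832 kg; the sum is limited to 2 decimal places (6 s.f.).
Carrying full precision, 1067.832 ÷ 4.89 = 218.370552147… kg; 4.89 has 3 s.f., so the result keeps min(6, 3) = 3 s.f.
Rounded to 3 significant figures: 218 kg.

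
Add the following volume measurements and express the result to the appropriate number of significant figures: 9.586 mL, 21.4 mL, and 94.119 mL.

9.586 mL + 21.4 mL + 94.119 mL = 125.105 mL.
Addition/subtraction keeps the fewest decimal places: 9.586 → 3 decimal places, 21.4 → 1 decimal place, 94.119 → 3 decimal places; limit is 1.
Rounded to 1 decimal place: 125.1 mL.

125.1 mL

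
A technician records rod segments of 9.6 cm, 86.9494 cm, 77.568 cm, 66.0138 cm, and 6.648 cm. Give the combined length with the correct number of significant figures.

246.8 cm

9.6 cm + 86.9494 cm + 77.568 cm + 66.0138 cm + 6.648 cm = 246.7792 cm.
Addition/subtraction keeps the fewest decimal places: 9.6 → 1 decimal place, 86.9494 → 4 decimal places, 77.568 → 3 decimal places, 66.0138 → 4 decimal places, 6.648 → 3 decimal places; limit is 1.
Rounded to 1 decimal place: 246.8 cm.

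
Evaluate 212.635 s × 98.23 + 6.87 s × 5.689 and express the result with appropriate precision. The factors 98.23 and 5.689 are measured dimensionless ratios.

2.093 × 10⁴ s

212.635 × 98.23 = 20887.13605 → 2.089 × 10⁴ s (4 s.f., last digit at the 10^1 place).
6.87 × 5.689 = 39.08343 → 39.1 s (3 s.f., last digit at the 10^-1 place).
Sum: 20926.21948 s; keep the coarser place, 10^1.
Result: 2.093 × 10⁴ s.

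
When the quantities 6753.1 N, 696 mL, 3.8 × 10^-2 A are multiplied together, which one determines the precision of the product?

3.8 × 10^-2 A

6753.1 N → 5 s.f.; 696 mL → 3 s.f.; 3.8 × 10^-2 A → 2 s.f.
The fewest is 2 significant figures, from 3.8 × 10^-2 A.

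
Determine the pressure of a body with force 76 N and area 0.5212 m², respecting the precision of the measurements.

1.5 × 10^2 Pa

pressure = 76 N ÷ 0.5212 m² = 145.817344589… Pa.
76 has 2 significant figures; 0.5212 has 4.
Division/multiplication keeps the fewest: 2 significant figures.
Rounded: 1.5 × 10^2 Pa.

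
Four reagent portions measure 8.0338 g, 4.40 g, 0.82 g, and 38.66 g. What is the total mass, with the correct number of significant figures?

8.0338 g + 4.40 g + 0.82 g + 38.66 g = 51.9138 g.
Addition/subtraction keeps the fewest decimal places: 8.0338 → 4 decimal places, 4.40 → 2 decimal places, 0.82 → 2 decimal places, 38.66 → 2 decimal places; limit is 2.
Rounded to 2 decimal places: 51.91 g.

51.91 g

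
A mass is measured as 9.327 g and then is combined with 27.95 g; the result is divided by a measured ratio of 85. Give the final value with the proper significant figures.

0.44 g

9.327 g + 27.95 g = 37.277 g; the sum is limited to 2 decimal places (4 s.f.).
Carrying full precision, 37.277 ÷ 85 = 0.438552941176… g; 85 has 2 s.f., so the result keeps min(4, 2) = 2 s.f.
Rounded to 2 significant figures: 0.44 g.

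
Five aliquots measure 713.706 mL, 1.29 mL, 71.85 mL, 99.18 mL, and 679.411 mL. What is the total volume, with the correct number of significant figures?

1565.44 mL

713.706 mL + 1.29 mL + 71.85 mL + 99.18 mL + 679.411 mL = 1565.437 mL.
Addition/subtraction keeps the fewest decimal places: 713.706 → 3 decimal places, 1.29 → 2 decimal places, 71.85 → 2 decimal places, 99.18 → 2 decimal places, 679.411 → 3 decimal places; limit is 2.
Rounded to 2 decimal places: 1565.44 mL.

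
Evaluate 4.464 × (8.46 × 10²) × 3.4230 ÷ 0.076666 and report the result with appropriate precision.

4.464 × (8.46 × 10²) × 3.4230 ÷ 0.076666 = 168615.945947…
Multiplication/division keeps the fewest significant figures: 4.464 → 4 s.f., 8.46 × 10² → 3 s.f., 3.4230 → 5 s.f., 0.076666 → 5 s.f.; limit is 3.
Rounded to 3 significant figures: 1.69 × 10⁵.

1.69 × 10⁵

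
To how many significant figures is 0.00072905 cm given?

0.00072905: leading zeros are not significant; zeros between nonzero digits are significant.

5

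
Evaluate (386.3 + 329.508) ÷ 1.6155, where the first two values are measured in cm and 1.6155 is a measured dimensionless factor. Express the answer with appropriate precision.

386.3 cm + 329.508 cm = 715.808 cm; the sum is limited to 1 decimal place (4 s.f.).
Carrying full precision, 715.808 ÷ 1.6155 = 443.087588982… cm; 1.6155 has 5 s.f., so the result keeps min(4, 5) = 4 s.f.
Rounded to 4 significant figures: 443.1 cm.

443.1 cm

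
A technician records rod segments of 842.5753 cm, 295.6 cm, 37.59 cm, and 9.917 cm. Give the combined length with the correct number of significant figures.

1185.7 cm

842.5753 cm + 295.6 cm + 37.59 cm + 9.917 cm = 1185.6823 cm.
Addition/subtraction keeps the fewest decimal places: 842.5753 → 4 decimal places, 295.6 → 1 decimal place, 37.59 → 2 decimal places, 9.917 → 3 decimal places; limit is 1.
Rounded to 1 decimal place: 1185.7 cm.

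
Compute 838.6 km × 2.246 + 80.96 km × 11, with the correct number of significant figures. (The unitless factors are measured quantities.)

838.6 × 2.246 = 1883.4956 → 1883 km (4 s.f., last digit at the 10^0 place).
80.96 × 11 = 890.56 → 8.9 × 10² km (2 s.f., last digit at the 10^1 place).
Sum: 2774.0556 km; keep the coarser place, 10^1.
Result: 2.77 × 10³ km.

2.77 × 10³ km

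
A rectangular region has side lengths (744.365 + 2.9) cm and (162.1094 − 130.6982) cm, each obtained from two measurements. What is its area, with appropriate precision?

2.347 × 10⁴ cm²

744.365 + 2.9 = 747.265, limited to 1 d.p. → 4 s.f.; 162.1094 − 130.6982 = 31.4112, limited to 4 d.p. → 6 s.f.
Carrying full precision, 747.265 × 31.4112 = 23472.490368; keep min(4, 6) = 4 s.f.
Rounded to 4 significant figures: 2.347 × 10⁴ cm².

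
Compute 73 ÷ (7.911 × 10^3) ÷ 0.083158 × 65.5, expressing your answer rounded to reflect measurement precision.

7.3

73 ÷ (7.911 × 10^3) ÷ 0.083158 × 65.5 = 7.26823130444…
Multiplication/division keeps the fewest significant figures: 73 → 2 s.f., 7.911 × 10^3 → 4 s.f., 0.083158 → 5 s.f., 65.5 → 3 s.f.; limit is 2.
Rounded to 2 significant figures: 7.3.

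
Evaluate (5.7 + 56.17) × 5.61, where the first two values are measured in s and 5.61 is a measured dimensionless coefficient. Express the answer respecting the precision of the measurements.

3.47 × 10² s

5.7 s + 56.17 s = 61.87 s; the sum is limited to 1 decimal place (3 s.f.).
Carrying full precision, 61.87 × 5.61 = 347.0907 s; 5.61 has 3 s.f., so the result keeps min(3, 3) = 3 s.f.
Rounded to 3 significant figures: 3.47 × 10² s.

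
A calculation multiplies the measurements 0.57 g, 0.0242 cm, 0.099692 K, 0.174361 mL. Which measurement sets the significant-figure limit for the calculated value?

0.57 g → 2 s.f.; 0.0242 cm → 3 s.f.; 0.099692 K → 5 s.f.; 0.174361 mL → 6 s.f.
The fewest is 2 significant figures, from 0.57 g.

0.57 g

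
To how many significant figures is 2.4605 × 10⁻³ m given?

5

2.4605 × 10⁻³: in scientific notation every digit of the coefficient is significant.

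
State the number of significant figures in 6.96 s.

3

6.96: every digit is nonzero and significant.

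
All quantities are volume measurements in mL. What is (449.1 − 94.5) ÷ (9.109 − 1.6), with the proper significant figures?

47

449.1 − 94.5 = 354.6, limited to 1 d.p. → 4 s.f.; 9.109 − 1.6 = 7.509, limited to 1 d.p. → 2 s.f.
Carrying full precision, 354.6 ÷ 7.509 = 47.2233320016…; keep min(4, 2) = 2 s.f.
Rounded to 2 significant figures: 47.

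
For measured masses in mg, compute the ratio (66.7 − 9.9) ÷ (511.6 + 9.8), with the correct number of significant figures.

66.7 − 9.9 = 56.8, limited to 1 d.p. → 3 s.f.; 511.6 + 9.8 = 521.4, limited to 1 d.p. → 4 s.f.
Carrying full precision, 56.8 ÷ 521.4 = 0.108937476026…; keep min(3, 4) = 3 s.f.
Rounded to 3 significant figures: 0.109.

0.109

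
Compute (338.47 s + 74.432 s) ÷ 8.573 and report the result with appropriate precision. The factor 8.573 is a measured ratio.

48.16 s

338.47 s + 74.432 s = 412.902 s; the sum is limited to 2 decimal places (5 s.f.).
Carrying full precision, 412.902 ÷ 8.573 = 48.1630701038… s; 8.573 has 4 s.f., so the result keeps min(5, 4) = 4 s.f.
Rounded to 4 significant figures: 48.16 s.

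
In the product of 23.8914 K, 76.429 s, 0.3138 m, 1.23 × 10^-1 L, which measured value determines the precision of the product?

23.8914 K → 6 s.f.; 76.429 s → 5 s.f.; 0.3138 m → 4 s.f.; 1.23 × 10^-1 L → 3 s.f.
The fewest is 3 significant figures, from 1.23 × 10^-1 L.

1.23 × 10^-1 L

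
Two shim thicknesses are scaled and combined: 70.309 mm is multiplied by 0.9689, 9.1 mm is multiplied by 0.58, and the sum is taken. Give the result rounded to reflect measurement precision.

70.309 × 0.9689 = 68.1223901 → 68.12 mm (4 s.f., last digit at the 10^-2 place).
9.1 × 0.58 = 5.278 → 5.3 mm (2 s.f., last digit at the 10^-1 place).
Sum: 73.4003901 mm; keep the coarser place, 10^-1.
Result: 73.4 mm.

73.4 mm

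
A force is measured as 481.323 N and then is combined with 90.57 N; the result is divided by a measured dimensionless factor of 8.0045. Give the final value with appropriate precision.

71.446 N

481.323 N + 90.57 N = 571.893 N; the sum is limited to 2 decimal places (5 s.f.).
Carrying full precision, 571.893 ÷ 8.0045 = 71.4464363795… N; 8.0045 has 5 s.f., so the result keeps min(5, 5) = 5 s.f.
Rounded to 5 significant figures: 71.446 N.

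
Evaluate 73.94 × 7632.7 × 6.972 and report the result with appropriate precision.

73.94 × 7632.7 × 6.972 = 3934730.73454…
Multiplication/division keeps the fewest significant figures: 73.94 → 4 s.f., 7632.7 → 5 s.f., 6.972 → 4 s.f.; limit is 4.
Rounded to 4 significant figures: 3.935 × 10^6.

3.935 × 10^6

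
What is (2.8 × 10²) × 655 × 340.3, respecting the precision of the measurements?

6.2 × 10⁷

(2.8 × 10²) × 655 × 340.3 = 62411020
Multiplication/division keeps the fewest significant figures: 2.8 × 10² → 2 s.f., 655 → 3 s.f., 340.3 → 4 s.f.; limit is 2.
Rounded to 2 significant figures: 6.2 × 10⁷.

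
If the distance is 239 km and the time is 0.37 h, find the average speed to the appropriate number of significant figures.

6.5 × 10^2 km/h

average speed = 239 km ÷ 0.37 h = 645.945945946… km/h.
239 has 3 significant figures; 0.37 has 2.
Division/multiplication keeps the fewest: 2 significant figures.
Rounded: 6.5 × 10^2 km/h.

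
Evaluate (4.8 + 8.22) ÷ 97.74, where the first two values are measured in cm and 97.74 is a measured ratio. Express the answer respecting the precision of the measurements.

0.133 cm

4.8 cm + 8.22 cm = 13.02 cm; the sum is limited to 1 decimal place (3 s.f.).
Carrying full precision, 13.02 ÷ 97.74 = 0.133210558625… cm; 97.74 has 4 s.f., so the result keeps min(3, 4) = 3 s.f.
Rounded to 3 significant figures: 0.133 cm.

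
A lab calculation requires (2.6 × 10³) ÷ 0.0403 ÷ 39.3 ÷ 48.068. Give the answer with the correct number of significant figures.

34

(2.6 × 10³) ÷ 0.0403 ÷ 39.3 ÷ 48.068 = 34.1522797285…
Multiplication/division keeps the fewest significant figures: 2.6 × 10³ → 2 s.f., 0.0403 → 3 s.f., 39.3 → 3 s.f., 48.068 → 5 s.f.; limit is 2.
Rounded to 2 significant figures: 34.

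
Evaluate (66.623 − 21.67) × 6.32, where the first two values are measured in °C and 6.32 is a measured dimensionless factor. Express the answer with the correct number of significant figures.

66.623 °C − 21.67 °C = 44.953 °C; the difference is limited to 2 decimal places (4 s.f.).
Carrying full precision, 44.953 × 6.32 = 284.10296 °C; 6.32 has 3 s.f., so the result keeps min(4, 3) = 3 s.f.
Rounded to 3 significant figures: 284 °C.

284 °C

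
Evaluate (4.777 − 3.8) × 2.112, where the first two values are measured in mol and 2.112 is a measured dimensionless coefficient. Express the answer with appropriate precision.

4.777 mol − 3.8 mol = 0.977 mol; the difference is limited to 1 decimal place (2 s.f.).
Carrying full precision, 0.977 × 2.112 = 2.063424 mol; 2.112 has 4 s.f., so the result keeps min(2, 4) = 2 s.f.
Rounded to 2 significant figures: 2.1 mol.

2.1 mol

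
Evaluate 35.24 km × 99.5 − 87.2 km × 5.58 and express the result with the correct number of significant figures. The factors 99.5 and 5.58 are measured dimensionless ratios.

3.02 × 10^3 km

35.24 × 99.5 = 3506.38 → 3.51 × 10^3 km (3 s.f., last digit at the 10^1 place).
87.2 × 5.58 = 486.576 → 487 km (3 s.f., last digit at the 10^0 place).
Difference: 3019.804 km; keep the coarser place, 10^1.
Result: 3.02 × 10^3 km.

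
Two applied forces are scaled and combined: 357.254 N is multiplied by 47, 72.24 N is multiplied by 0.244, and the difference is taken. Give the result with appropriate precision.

357.254 × 47 = 16790.938 → 1.7 × 10⁴ N (2 s.f., last digit at the 10^3 place).
72.24 × 0.244 = 17.62656 → 17.6 N (3 s.f., last digit at the 10^-1 place).
Difference: 16773.31144 N; keep the coarser place, 10^3.
Result: 1.7 × 10⁴ N.

1.7 × 10⁴ N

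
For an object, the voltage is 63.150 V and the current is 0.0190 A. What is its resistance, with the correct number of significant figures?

resistance = 63.150 V ÷ 0.0190 A = 3323.68421053… Ω.
63.150 has 5 significant figures; 0.0190 has 3.
Division/multiplication keeps the fewest: 3 significant figures.
Rounded: 3.32 × 10^3 Ω.

3.32 × 10^3 Ω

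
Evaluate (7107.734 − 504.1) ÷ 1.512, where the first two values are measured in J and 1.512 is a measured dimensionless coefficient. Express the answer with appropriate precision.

4367 J

7107.734 J − 504.1 J = 6603.634 J; the difference is limited to 1 decimal place (5 s.f.).
Carrying full precision, 6603.634 ÷ 1.512 = 4367.48280423… J; 1.512 has 4 s.f., so the result keeps min(5, 4) = 4 s.f.
Rounded to 4 significant figures: 4367 J.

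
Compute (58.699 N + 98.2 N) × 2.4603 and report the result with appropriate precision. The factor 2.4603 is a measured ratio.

58.699 N + 98.2 N = 156.899 N; the sum is limited to 1 decimal place (4 s.f.).
Carrying full precision, 156.899 × 2.4603 = 386.0186097 N; 2.4603 has 5 s.f., so the result keeps min(4, 5) = 4 s.f.
Rounded to 4 significant figures: 386.0 N.

386.0 N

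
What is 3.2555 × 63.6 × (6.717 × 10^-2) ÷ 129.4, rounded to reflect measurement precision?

3.2555 × 63.6 × (6.717 × 10^-2) ÷ 129.4 = 0.107477087063…
Multiplication/division keeps the fewest significant figures: 3.2555 → 5 s.f., 63.6 → 3 s.f., 6.717 × 10^-2 → 4 s.f., 129.4 → 4 s.f.; limit is 3.
Rounded to 3 significant figures: 0.107.

0.107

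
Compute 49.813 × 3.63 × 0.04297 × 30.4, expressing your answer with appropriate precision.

236

49.813 × 3.63 × 0.04297 × 30.4 = 236.204550643…
Multiplication/division keeps the fewest significant figures: 49.813 → 5 s.f., 3.63 → 3 s.f., 0.04297 → 4 s.f., 30.4 → 3 s.f.; limit is 3.
Rounded to 3 significant figures: 236.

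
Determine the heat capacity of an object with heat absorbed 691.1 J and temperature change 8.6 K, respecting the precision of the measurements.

heat capacity = 691.1 J ÷ 8.6 K = 80.3604651163… J/K.
691.1 has 4 significant figures; 8.6 has 2.
Division/multiplication keeps the fewest: 2 significant figures.
Rounded: 8.0 × 10¹ J/K.

8.0 × 10¹ J/K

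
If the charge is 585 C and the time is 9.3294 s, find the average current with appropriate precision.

62.7 A

average current = 585 C ÷ 9.3294 s = 62.7049971059… A.
585 has 3 significant figures; 9.3294 has 5.
Division/multiplication keeps the fewest: 3 significant figures.
Rounded: 62.7 A.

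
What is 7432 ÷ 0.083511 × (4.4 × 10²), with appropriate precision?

3.9 × 10⁷

7432 ÷ 0.083511 × (4.4 × 10²) = 39157476.2606…
Multiplication/division keeps the fewest significant figures: 7432 → 4 s.f., 0.083511 → 5 s.f., 4.4 × 10² → 2 s.f.; limit is 2.
Rounded to 2 significant figures: 3.9 × 10⁷.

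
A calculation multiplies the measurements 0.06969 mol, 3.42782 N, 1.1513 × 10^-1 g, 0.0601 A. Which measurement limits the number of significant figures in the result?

0.0601 A

0.06969 mol → 4 s.f.; 3.42782 N → 6 s.f.; 1.1513 × 10^-1 g → 5 s.f.; 0.0601 A → 3 s.f.
The fewest is 3 significant figures, from 0.0601 A.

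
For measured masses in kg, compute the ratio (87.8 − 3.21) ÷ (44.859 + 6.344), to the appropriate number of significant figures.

1.65

87.8 − 3.21 = 84.59, limited to 1 d.p. → 3 s.f.; 44.859 + 6.344 = 51.203, limited to 3 d.p. → 5 s.f.
Carrying full precision, 84.59 ÷ 51.203 = 1.6520516376…; keep min(3, 5) = 3 s.f.
Rounded to 3 significant figures: 1.65.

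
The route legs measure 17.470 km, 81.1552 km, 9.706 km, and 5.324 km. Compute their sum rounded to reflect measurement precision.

113.655 km

17.470 km + 81.1552 km + 9.706 km + 5.324 km = 113.6552 km.
Addition/subtraction keeps the fewest decimal places: 17.470 → 3 decimal places, 81.1552 → 4 decimal places, 9.706 → 3 decimal places, 5.324 → 3 decimal places; limit is 3.
Rounded to 3 decimal places: 113.655 km.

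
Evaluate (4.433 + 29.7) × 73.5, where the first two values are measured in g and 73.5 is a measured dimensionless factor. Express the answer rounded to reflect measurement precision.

4.433 g + 29.7 g = 34.133 g; the sum is limited to 1 decimal place (3 s.f.).
Carrying full precision, 34.133 × 73.5 = 2508.7755 g; 73.5 has 3 s.f., so the result keeps min(3, 3) = 3 s.f.
Rounded to 3 significant figures: 2.51 × 10³ g.

2.51 × 10³ g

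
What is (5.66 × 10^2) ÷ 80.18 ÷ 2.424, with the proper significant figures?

2.91

(5.66 × 10^2) ÷ 80.18 ÷ 2.424 = 2.91217697474…
Multiplication/division keeps the fewest significant figures: 5.66 × 10^2 → 3 s.f., 80.18 → 4 s.f., 2.424 → 4 s.f.; limit is 3.
Rounded to 3 significant figures: 2.91.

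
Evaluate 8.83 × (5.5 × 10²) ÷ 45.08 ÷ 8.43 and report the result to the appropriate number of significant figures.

8.83 × (5.5 × 10²) ÷ 45.08 ÷ 8.43 = 12.7794425832…
Multiplication/division keeps the fewest significant figures: 8.83 → 3 s.f., 5.5 × 10² → 2 s.f., 45.08 → 4 s.f., 8.43 → 3 s.f.; limit is 2.
Rounded to 2 significant figures: 13.

13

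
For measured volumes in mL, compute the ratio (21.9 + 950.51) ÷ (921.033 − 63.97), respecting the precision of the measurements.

21.9 + 950.51 = 972.41, limited to 1 d.p. → 4 s.f.; 921.033 − 63.97 = 857.063, limited to 2 d.p. → 5 s.f.
Carrying full precision, 972.41 ÷ 857.063 = 1.13458403875…; keep min(4, 5) = 4 s.f.
Rounded to 4 significant figures: 1.135.

1.135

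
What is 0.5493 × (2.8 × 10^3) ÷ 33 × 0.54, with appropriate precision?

25

0.5493 × (2.8 × 10^3) ÷ 33 × 0.54 = 25.1679272727…
Multiplication/division keeps the fewest significant figures: 0.5493 → 4 s.f., 2.8 × 10^3 → 2 s.f., 33 → 2 s.f., 0.54 → 2 s.f.; limit is 2.
Rounded to 2 significant figures: 25.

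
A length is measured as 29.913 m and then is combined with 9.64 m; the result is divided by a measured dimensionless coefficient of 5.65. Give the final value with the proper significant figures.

29.913 m + 9.64 m = 39.553 m; the sum is limited to 2 decimal places (4 s.f.).
Carrying full precision, 39.553 ÷ 5.65 = 7.00053097345… m; 5.65 has 3 s.f., so the result keeps min(4, 3) = 3 s.f.
Rounded to 3 significant figures: 7.00 m.

7.00 m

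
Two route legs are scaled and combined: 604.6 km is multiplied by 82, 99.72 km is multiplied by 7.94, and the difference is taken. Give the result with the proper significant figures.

604.6 × 82 = 49577.2 → 5.0 × 10^4 km (2 s.f., last digit at the 10^3 place).
99.72 × 7.94 = 791.7768 → 792 km (3 s.f., last digit at the 10^0 place).
Difference: 48785.4232 km; keep the coarser place, 10^3.
Result: 4.9 × 10^4 km.

4.9 × 10^4 km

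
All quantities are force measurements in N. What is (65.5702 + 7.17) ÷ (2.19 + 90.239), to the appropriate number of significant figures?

0.7870

65.5702 + 7.17 = 72.7402, limited to 2 d.p. → 4 s.f.; 2.19 + 90.239 = 92.429, limited to 2 d.p. → 4 s.f.
Carrying full precision, 72.7402 ÷ 92.429 = 0.786984604399…; keep min(4, 4) = 4 s.f.
Rounded to 4 significant figures: 0.7870.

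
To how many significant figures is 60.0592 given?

6

60.0592: zeros between nonzero digits are significant.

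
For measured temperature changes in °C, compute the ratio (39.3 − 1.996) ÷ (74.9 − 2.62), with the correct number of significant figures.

0.516

39.3 − 1.996 = 37.304, limited to 1 d.p. → 3 s.f.; 74.9 − 2.62 = 72.28, limited to 1 d.p. → 3 s.f.
Carrying full precision, 37.304 ÷ 72.28 = 0.516104039845…; keep min(3, 3) = 3 s.f.
Rounded to 3 significant figures: 0.516.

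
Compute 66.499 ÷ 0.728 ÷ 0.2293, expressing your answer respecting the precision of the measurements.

398

66.499 ÷ 0.728 ÷ 0.2293 = 398.363629393…
Multiplication/division keeps the fewest significant figures: 66.499 → 5 s.f., 0.728 → 3 s.f., 0.2293 → 4 s.f.; limit is 3.
Rounded to 3 significant figures: 398.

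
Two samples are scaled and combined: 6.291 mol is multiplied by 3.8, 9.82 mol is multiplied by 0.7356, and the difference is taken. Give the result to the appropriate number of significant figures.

17 mol

6.291 × 3.8 = 23.9058 → 24 mol (2 s.f., last digit at the 10^0 place).
9.82 × 0.7356 = 7.223592 → 7.22 mol (3 s.f., last digit at the 10^-2 place).
Difference: 16.682208 mol; keep the coarser place, 10^0.
Result: 17 mol.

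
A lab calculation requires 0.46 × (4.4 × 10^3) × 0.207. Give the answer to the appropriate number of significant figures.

0.46 × (4.4 × 10^3) × 0.207 = 418.968
Multiplication/division keeps the fewest significant figures: 0.46 → 2 s.f., 4.4 × 10^3 → 2 s.f., 0.207 → 3 s.f.; limit is 2.
Rounded to 2 significant figures: 4.2 × 10^2.

4.2 × 10^2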